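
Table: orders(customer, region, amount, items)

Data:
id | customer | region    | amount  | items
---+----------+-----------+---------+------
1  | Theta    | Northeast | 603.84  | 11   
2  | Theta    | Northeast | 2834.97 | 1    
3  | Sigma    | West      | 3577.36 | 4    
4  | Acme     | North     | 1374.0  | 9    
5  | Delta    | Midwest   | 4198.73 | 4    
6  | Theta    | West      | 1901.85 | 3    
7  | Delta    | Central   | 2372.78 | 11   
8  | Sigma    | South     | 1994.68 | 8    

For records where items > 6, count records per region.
SELECT region, COUNT(*)
FROM orders
WHERE items > 6
GROUP BY region

Note: WHERE filters rows before grouping.

Result:
  Central: 1
  North: 1
  Northeast: 1
  South: 1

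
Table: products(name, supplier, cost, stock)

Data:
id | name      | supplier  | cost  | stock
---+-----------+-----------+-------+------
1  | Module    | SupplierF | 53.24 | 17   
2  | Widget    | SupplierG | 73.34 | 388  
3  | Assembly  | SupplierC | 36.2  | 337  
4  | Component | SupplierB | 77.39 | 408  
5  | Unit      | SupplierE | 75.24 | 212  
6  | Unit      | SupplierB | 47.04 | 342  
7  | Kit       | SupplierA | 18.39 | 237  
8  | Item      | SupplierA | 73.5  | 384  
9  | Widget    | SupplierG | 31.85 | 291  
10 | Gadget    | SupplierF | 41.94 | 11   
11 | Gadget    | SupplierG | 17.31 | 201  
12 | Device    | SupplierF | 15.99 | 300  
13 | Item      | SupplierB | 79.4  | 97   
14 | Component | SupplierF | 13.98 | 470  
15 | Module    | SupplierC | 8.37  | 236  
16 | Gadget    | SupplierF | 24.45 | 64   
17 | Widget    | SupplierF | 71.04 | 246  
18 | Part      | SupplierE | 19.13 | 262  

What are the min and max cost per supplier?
SELECT supplier, MIN(cost), MAX(cost)
FROM products
GROUP BY supplier

Result:
  SupplierA: min=18.39, max=73.50
  SupplierB: min=47.04, max=79.40
  SupplierC: min=8.37, max=36.20
  SupplierE: min=19.13, max=75.24
  SupplierF: min=13.98, max=71.04
  SupplierG: min=17.31, max=73.34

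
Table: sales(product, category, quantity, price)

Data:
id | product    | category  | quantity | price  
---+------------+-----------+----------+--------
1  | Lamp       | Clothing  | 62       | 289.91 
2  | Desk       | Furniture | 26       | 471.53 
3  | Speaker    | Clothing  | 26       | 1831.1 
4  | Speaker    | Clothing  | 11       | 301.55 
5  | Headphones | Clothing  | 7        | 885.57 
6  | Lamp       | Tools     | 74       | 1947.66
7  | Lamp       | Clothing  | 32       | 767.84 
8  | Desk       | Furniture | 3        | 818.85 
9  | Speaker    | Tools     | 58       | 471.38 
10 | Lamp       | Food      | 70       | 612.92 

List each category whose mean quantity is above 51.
SELECT category, AVG(quantity)
FROM sales
GROUP BY category
HAVING AVG(quantity) > 51

Result:
  Food: avg=70.00
  Tools: avg=66.00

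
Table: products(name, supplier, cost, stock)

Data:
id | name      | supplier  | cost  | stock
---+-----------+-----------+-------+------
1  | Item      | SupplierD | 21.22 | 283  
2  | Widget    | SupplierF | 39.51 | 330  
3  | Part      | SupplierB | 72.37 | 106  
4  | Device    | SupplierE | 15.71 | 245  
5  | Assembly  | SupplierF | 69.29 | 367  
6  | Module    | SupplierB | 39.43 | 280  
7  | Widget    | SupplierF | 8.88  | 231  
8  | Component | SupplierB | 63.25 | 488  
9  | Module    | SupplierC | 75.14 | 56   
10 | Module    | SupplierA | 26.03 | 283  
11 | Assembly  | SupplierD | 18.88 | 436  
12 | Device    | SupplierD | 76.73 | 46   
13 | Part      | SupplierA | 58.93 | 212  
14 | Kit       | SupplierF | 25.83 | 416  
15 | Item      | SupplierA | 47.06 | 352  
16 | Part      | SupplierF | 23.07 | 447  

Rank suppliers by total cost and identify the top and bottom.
SELECT supplier, SUM(cost)
FROM products
GROUP BY supplier
ORDER BY SUM(cost)

All groups:
  SupplierE: 15.71
  SupplierC: 75.14
  SupplierD: 116.83
  SupplierA: 132.02
  SupplierF: 166.58
  SupplierB: 175.05

Highest: SupplierB (175.05)
Lowest: SupplierE (15.71)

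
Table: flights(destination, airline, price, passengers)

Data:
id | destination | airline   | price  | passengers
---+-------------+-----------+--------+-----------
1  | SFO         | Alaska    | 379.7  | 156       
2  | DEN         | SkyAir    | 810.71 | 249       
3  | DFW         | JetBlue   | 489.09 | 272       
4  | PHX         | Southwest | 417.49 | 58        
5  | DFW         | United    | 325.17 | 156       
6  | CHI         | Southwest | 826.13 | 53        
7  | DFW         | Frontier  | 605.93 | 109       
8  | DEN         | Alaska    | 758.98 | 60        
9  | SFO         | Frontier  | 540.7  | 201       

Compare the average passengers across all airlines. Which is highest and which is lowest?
SELECT airline, AVG(passengers)
FROM flights
GROUP BY airline
ORDER BY AVG(passengers)

All groups:
  Southwest: 55.50
  Alaska: 108.00
  Frontier: 155.00
  United: 156.00
  SkyAir: 249.00
  JetBlue: 272.00

Highest: JetBlue (272.00)
Lowest: Southwest (55.50)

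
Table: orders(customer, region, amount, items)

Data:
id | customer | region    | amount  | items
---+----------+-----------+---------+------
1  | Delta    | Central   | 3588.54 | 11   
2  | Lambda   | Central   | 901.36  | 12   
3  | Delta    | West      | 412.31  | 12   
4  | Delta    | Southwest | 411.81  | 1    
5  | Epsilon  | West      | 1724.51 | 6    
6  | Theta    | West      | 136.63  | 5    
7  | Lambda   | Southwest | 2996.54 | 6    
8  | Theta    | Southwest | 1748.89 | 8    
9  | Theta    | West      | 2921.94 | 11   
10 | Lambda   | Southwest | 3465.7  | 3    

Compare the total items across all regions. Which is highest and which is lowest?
SELECT region, SUM(items)
FROM orders
GROUP BY region
ORDER BY SUM(items)

All groups:
  Southwest: 18
  Central: 23
  West: 34

Highest: West (34)
Lowest: Southwest (18)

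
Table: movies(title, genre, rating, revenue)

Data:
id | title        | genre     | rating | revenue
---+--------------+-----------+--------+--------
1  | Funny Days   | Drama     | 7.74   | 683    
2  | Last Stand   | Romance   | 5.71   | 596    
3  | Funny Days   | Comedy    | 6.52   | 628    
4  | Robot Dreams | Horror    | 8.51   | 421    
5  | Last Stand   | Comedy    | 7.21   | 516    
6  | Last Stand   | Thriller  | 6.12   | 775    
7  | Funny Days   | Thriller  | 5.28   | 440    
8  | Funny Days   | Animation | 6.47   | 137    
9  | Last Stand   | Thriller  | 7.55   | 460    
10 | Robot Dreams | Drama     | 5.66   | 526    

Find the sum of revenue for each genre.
SELECT genre, SUM(revenue) as result
FROM movies
GROUP BY genre

Result:
  Animation: 137
  Comedy: 1144
  Drama: 1209
  Horror: 421
  Romance: 596
  Thriller: 1675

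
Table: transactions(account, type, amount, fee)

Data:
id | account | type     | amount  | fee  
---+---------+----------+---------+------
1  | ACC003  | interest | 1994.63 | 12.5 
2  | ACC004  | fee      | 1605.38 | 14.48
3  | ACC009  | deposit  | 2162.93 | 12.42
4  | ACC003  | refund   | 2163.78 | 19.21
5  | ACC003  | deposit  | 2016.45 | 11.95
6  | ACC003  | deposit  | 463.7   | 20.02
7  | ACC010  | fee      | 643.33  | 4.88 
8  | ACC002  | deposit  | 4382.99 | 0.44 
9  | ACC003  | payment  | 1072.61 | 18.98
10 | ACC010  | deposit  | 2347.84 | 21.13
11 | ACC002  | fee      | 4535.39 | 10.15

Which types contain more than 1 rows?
SELECT type, COUNT(*) as cnt
FROM transactions
GROUP BY type
HAVING COUNT(*) > 1

Result:
  deposit: 5
  fee: 3

Note: HAVING filters groups after aggregation, WHERE filters rows before.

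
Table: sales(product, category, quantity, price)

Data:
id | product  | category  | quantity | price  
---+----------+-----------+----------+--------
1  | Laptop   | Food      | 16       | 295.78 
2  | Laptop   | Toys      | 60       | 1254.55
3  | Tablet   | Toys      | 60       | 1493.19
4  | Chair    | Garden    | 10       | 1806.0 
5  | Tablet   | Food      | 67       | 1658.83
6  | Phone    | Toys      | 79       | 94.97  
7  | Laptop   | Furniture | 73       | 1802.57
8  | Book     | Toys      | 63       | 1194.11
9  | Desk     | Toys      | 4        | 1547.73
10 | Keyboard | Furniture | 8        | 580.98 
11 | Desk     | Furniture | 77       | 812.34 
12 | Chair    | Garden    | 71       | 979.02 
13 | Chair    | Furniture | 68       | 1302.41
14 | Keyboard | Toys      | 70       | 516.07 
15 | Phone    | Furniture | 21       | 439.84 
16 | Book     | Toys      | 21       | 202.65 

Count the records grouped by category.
SELECT category, COUNT(*) as count
FROM sales
GROUP BY category

Result:
  Food: 2
  Furniture: 5
  Garden: 2
  Toys: 7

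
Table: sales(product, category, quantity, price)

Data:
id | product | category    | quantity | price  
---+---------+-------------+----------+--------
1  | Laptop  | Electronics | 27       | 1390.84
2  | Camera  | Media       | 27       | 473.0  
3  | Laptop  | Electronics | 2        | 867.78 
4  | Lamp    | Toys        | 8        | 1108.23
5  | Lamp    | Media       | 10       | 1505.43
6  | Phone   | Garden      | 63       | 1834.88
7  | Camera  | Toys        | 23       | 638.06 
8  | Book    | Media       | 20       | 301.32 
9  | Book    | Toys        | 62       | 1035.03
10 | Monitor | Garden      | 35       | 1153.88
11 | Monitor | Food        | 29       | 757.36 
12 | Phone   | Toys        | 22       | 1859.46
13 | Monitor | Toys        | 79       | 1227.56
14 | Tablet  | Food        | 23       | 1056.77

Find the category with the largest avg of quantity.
SELECT category, AVG(quantity) as val
FROM sales
GROUP BY category
ORDER BY val DESC
LIMIT 1

Result: Garden with avg(quantity) = 49.00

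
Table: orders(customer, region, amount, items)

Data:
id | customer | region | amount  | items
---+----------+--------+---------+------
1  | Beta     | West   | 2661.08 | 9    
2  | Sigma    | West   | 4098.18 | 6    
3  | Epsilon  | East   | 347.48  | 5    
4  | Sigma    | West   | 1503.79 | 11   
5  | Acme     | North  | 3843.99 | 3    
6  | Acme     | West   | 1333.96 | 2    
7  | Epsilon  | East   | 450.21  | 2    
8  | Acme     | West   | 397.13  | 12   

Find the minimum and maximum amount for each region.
SELECT region, MIN(amount), MAX(amount)
FROM orders
GROUP BY region

Result:
  East: min=347.48, max=450.21
  North: min=3843.99, max=3843.99
  West: min=397.13, max=4098.18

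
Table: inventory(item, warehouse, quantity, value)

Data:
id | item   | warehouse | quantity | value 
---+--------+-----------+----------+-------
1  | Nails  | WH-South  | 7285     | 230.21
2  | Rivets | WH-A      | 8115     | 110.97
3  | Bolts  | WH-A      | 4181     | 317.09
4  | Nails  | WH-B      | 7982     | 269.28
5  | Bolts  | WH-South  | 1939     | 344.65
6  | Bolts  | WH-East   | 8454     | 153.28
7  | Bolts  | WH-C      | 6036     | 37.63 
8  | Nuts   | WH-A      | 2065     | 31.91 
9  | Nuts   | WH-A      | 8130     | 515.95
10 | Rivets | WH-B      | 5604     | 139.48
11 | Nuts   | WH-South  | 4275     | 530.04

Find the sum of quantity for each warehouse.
SELECT warehouse, SUM(quantity) as result
FROM inventory
GROUP BY warehouse

Result:
  WH-A: 22491
  WH-B: 13586
  WH-C: 6036
  WH-East: 8454
  WH-South: 13499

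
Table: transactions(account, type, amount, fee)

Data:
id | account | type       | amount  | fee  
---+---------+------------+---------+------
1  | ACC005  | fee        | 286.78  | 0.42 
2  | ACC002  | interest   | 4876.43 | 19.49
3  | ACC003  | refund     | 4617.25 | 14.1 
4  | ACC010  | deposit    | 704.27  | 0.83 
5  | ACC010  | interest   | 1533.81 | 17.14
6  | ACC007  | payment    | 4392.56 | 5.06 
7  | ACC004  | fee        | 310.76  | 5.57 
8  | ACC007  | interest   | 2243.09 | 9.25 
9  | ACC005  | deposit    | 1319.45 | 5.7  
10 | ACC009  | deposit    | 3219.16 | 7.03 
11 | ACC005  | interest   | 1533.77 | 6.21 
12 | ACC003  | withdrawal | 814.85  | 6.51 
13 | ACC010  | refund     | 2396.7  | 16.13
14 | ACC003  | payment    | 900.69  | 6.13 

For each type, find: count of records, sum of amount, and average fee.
SELECT type,
       COUNT(*) as cnt,
       SUM(amount) as total_amount,
       AVG(fee) as avg_fee
FROM transactions
GROUP BY type

Result:
  deposit: 3 records, 5242.88 total amount, 4.52 avg fee
  fee: 2 records, 597.54 total amount, 3.00 avg fee
  interest: 4 records, 10187.10 total amount, 13.02 avg fee
  payment: 2 records, 5293.25 total amount, 5.60 avg fee
  refund: 2 records, 7013.95 total amount, 15.12 avg fee
  withdrawal: 1 records, 814.85 total amount, 6.51 avg fee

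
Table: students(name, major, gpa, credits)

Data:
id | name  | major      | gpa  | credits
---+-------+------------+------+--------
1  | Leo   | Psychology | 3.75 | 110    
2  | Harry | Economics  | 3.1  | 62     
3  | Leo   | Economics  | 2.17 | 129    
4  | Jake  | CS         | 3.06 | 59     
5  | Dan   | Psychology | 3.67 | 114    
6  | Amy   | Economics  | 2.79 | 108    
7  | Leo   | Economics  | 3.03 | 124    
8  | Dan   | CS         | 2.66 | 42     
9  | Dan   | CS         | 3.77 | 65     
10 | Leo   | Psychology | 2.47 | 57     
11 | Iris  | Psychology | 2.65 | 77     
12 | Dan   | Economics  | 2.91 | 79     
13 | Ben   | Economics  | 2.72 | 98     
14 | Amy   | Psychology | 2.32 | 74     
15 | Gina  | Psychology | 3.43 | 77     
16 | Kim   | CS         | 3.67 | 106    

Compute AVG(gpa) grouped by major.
SELECT major, AVG(gpa) as result
FROM students
GROUP BY major

Result:
  CS: 3.29
  Economics: 2.79
  Psychology: 3.05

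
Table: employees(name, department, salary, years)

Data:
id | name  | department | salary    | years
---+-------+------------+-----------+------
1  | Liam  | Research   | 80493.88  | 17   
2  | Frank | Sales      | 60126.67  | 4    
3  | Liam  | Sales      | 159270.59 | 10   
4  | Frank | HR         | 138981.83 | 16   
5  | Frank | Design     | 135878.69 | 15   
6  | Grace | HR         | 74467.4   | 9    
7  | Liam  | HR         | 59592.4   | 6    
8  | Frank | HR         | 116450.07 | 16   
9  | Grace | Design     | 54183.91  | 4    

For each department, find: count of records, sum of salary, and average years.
SELECT department,
       COUNT(*) as cnt,
       SUM(salary) as total_salary,
       AVG(years) as avg_years
FROM employees
GROUP BY department

Result:
  Design: 2 records, 190062.60 total salary, 9.50 avg years
  HR: 4 records, 389491.70 total salary, 11.75 avg years
  Research: 1 records, 80493.88 total salary, 17.00 avg years
  Sales: 2 records, 219397.26 total salary, 7.00 avg years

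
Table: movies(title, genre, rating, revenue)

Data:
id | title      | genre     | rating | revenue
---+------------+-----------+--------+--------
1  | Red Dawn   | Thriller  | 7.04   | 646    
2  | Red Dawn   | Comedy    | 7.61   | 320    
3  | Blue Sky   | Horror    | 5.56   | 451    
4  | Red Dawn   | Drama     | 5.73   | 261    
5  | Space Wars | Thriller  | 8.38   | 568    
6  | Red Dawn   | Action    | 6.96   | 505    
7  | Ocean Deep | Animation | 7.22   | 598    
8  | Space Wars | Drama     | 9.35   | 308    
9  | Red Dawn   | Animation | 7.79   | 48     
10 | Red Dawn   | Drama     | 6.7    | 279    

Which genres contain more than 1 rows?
SELECT genre, COUNT(*) as cnt
FROM movies
GROUP BY genre
HAVING COUNT(*) > 1

Result:
  Animation: 2
  Drama: 3
  Thriller: 2

Note: HAVING filters groups after aggregation, WHERE filters rows before.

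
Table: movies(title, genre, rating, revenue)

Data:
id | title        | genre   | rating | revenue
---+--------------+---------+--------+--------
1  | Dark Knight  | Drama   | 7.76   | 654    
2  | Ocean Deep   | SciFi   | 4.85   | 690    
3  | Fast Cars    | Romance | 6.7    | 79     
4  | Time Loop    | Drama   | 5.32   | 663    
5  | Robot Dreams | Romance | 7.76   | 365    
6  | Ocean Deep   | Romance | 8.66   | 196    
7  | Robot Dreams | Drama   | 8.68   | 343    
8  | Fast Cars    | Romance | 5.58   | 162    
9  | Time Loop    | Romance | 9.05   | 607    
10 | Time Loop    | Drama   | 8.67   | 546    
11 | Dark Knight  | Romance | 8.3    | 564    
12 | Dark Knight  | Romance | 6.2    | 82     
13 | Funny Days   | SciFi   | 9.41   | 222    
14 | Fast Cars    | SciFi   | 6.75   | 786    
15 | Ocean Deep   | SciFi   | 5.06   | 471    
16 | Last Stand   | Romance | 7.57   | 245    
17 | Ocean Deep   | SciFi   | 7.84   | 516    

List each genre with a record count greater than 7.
SELECT genre, COUNT(*) as cnt
FROM movies
GROUP BY genre
HAVING COUNT(*) > 7

Result:
  Romance: 8

Note: HAVING filters groups after aggregation, WHERE filters rows before.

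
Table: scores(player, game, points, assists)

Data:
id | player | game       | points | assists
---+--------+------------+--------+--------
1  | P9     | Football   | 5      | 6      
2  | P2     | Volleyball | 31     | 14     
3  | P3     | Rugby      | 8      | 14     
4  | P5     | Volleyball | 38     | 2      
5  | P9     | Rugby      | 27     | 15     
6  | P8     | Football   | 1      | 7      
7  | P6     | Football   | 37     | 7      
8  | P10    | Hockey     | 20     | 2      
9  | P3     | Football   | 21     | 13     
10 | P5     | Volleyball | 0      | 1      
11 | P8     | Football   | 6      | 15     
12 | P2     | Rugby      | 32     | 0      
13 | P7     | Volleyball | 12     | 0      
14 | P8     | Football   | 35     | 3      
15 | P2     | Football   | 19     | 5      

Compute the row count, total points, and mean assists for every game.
SELECT game,
       COUNT(*) as cnt,
       SUM(points) as total_points,
       AVG(assists) as avg_assists
FROM scores
GROUP BY game

Result:
  Football: 7 records, 124 total points, 8.00 avg assists
  Hockey: 1 records, 20 total points, 2.00 avg assists
  Rugby: 3 records, 67 total points, 9.67 avg assists
  Volleyball: 4 records, 81 total points, 4.25 avg assists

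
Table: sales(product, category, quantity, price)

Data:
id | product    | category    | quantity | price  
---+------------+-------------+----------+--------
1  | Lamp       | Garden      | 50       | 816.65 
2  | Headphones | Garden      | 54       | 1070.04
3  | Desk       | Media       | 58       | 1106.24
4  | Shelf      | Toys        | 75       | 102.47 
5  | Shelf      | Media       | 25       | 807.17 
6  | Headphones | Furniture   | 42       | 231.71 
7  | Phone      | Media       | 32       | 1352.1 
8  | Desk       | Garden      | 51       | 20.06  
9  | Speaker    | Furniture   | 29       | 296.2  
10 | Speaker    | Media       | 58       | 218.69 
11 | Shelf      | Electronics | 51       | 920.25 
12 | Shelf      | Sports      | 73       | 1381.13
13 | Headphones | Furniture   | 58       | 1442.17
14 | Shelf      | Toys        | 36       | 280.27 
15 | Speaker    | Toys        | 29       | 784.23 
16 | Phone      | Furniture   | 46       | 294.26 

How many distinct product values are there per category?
SELECT category, COUNT(DISTINCT product)
FROM sales
GROUP BY category

Result:
  Electronics: 1 distinct
  Furniture: 3 distinct
  Garden: 3 distinct
  Media: 4 distinct
  Sports: 1 distinct
  Toys: 2 distinct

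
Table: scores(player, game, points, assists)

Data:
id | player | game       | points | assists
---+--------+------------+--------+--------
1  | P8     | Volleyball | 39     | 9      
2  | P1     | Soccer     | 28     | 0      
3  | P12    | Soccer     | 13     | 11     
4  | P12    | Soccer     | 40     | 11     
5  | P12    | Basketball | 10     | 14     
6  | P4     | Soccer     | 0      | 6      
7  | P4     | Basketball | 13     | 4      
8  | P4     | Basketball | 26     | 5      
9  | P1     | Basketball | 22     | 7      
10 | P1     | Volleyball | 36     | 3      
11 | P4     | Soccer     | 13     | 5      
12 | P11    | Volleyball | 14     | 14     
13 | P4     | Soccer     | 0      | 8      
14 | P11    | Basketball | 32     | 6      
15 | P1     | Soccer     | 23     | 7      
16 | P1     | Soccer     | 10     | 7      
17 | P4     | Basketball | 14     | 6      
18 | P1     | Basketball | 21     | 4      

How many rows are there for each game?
SELECT game, COUNT(*) as count
FROM scores
GROUP BY game

Result:
  Basketball: 7
  Soccer: 8
  Volleyball: 3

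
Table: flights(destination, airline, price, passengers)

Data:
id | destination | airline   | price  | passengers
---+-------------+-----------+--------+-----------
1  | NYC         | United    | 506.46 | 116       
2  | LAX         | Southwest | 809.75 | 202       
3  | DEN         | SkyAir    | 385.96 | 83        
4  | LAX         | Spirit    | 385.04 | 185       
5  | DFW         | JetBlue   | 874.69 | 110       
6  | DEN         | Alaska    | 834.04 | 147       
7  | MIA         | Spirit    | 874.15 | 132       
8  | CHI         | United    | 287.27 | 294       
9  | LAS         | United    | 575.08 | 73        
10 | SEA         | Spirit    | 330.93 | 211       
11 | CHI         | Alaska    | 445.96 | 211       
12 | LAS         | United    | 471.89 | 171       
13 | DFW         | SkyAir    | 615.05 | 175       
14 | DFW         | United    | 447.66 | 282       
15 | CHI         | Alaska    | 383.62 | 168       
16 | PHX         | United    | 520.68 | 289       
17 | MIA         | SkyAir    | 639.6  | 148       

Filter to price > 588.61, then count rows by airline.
SELECT airline, COUNT(*)
FROM flights
WHERE price > 588.61
GROUP BY airline

Note: WHERE filters rows before grouping.

Result:
  Alaska: 1
  JetBlue: 1
  SkyAir: 2
  Southwest: 1
  Spirit: 1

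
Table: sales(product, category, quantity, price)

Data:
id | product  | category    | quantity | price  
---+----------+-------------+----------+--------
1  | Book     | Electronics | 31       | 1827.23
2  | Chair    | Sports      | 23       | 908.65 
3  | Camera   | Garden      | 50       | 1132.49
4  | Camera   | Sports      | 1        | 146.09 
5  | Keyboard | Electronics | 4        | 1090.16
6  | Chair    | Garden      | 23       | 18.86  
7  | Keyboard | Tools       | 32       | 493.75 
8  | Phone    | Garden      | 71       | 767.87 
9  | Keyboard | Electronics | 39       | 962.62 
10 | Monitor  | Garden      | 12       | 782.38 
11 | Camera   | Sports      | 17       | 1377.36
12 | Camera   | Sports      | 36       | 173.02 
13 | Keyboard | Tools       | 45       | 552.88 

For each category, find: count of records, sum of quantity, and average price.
SELECT category,
       COUNT(*) as cnt,
       SUM(quantity) as total_quantity,
       AVG(price) as avg_price
FROM sales
GROUP BY category

Result:
  Electronics: 3 records, 74 total quantity, 1293.34 avg price
  Garden: 4 records, 156 total quantity, 675.40 avg price
  Sports: 4 records, 77 total quantity, 651.28 avg price
  Tools: 2 records, 77 total quantity, 523.32 avg price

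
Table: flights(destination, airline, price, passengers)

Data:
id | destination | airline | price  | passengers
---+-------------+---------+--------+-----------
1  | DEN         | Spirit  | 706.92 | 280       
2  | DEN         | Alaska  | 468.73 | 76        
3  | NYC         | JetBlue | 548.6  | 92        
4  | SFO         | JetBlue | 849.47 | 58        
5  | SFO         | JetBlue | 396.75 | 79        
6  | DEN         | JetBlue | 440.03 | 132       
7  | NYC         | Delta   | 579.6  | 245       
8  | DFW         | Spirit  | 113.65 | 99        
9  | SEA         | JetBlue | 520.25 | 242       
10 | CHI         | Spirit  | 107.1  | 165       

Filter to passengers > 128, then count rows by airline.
SELECT airline, COUNT(*)
FROM flights
WHERE passengers > 128
GROUP BY airline

Note: WHERE filters rows before grouping.

Result:
  Delta: 1
  JetBlue: 2
  Spirit: 2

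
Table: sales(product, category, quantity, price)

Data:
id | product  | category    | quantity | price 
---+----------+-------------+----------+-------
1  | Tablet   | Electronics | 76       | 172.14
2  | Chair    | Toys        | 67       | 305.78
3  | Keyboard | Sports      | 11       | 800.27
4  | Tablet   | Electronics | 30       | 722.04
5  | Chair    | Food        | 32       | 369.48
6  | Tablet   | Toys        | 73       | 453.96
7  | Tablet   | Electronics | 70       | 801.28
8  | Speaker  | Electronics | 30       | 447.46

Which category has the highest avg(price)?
SELECT category, AVG(price) as val
FROM sales
GROUP BY category
ORDER BY val DESC
LIMIT 1

Result: Sports with avg(price) = 800.27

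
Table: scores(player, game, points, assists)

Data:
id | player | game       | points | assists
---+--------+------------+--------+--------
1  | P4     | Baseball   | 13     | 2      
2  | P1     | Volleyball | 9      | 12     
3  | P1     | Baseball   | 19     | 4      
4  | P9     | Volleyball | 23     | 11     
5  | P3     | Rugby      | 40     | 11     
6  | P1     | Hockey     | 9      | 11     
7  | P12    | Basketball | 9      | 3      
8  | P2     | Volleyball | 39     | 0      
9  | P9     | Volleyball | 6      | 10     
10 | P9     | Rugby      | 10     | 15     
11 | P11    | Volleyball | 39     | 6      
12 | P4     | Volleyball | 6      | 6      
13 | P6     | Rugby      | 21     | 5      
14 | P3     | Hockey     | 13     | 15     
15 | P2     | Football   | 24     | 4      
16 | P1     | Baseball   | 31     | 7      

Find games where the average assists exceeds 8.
SELECT game, AVG(assists)
FROM scores
GROUP BY game
HAVING AVG(assists) > 8

Result:
  Hockey: avg=13.00
  Rugby: avg=10.33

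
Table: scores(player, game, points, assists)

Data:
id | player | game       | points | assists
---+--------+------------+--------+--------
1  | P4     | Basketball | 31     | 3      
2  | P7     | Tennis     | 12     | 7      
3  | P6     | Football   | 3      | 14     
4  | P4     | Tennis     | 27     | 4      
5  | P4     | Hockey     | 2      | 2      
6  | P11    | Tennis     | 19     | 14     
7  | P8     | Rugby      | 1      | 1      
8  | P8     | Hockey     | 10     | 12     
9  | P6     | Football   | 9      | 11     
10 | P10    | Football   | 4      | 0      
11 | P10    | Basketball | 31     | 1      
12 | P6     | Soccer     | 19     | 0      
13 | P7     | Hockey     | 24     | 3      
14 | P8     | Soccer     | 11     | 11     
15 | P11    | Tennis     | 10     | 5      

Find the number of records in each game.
SELECT game, COUNT(*) as count
FROM scores
GROUP BY game

Result:
  Basketball: 2
  Football: 3
  Hockey: 3
  Rugby: 1
  Soccer: 2
  Tennis: 4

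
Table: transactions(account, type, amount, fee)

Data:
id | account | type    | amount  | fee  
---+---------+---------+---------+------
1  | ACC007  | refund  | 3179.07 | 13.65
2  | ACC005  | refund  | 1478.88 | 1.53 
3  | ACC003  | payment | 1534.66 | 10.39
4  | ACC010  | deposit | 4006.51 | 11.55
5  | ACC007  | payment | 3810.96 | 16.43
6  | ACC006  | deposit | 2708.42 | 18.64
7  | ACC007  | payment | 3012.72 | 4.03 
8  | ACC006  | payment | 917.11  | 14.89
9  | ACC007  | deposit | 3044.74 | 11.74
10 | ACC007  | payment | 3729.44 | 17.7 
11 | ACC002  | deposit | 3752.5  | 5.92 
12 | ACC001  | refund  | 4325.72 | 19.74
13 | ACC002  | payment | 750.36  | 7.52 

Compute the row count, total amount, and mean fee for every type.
SELECT type,
       COUNT(*) as cnt,
       SUM(amount) as total_amount,
       AVG(fee) as avg_fee
FROM transactions
GROUP BY type

Result:
  deposit: 4 records, 13512.17 total amount, 11.96 avg fee
  payment: 6 records, 13755.25 total amount, 11.83 avg fee
  refund: 3 records, 8983.67 total amount, 11.64 avg fee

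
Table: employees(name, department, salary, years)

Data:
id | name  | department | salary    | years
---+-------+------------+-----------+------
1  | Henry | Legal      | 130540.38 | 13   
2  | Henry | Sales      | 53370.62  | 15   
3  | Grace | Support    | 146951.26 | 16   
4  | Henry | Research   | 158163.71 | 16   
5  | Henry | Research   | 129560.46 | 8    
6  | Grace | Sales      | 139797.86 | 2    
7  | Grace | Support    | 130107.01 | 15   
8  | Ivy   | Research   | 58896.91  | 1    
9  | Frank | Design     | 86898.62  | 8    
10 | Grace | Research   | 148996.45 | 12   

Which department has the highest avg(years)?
SELECT department, AVG(years) as val
FROM employees
GROUP BY department
ORDER BY val DESC
LIMIT 1

Result: Support with avg(years) = 15.50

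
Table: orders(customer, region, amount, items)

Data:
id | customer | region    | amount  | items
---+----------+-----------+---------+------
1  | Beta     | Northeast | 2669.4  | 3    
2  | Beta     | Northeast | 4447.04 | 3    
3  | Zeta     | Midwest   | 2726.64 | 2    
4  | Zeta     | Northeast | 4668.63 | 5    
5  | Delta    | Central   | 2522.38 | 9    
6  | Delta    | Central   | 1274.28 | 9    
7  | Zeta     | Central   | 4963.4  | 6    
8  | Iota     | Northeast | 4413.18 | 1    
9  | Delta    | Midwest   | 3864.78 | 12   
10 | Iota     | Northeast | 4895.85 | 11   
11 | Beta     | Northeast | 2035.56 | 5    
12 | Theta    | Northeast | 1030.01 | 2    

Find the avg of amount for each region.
SELECT region, AVG(amount) as result
FROM orders
GROUP BY region

Result:
  Central: 2920.02
  Midwest: 3295.71
  Northeast: 3451.38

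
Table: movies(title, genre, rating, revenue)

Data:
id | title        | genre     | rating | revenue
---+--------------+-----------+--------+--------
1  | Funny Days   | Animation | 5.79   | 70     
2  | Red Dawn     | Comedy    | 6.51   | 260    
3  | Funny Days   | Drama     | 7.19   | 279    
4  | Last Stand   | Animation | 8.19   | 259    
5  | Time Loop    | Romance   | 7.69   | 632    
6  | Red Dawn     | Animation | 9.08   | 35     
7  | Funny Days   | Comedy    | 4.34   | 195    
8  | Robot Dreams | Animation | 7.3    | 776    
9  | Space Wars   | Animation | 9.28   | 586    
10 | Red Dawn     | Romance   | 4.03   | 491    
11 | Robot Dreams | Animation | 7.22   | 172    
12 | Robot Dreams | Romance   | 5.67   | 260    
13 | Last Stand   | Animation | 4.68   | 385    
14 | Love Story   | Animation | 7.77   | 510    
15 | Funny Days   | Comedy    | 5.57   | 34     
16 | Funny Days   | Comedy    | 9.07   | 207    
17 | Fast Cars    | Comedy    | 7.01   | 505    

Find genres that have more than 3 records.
SELECT genre, COUNT(*) as cnt
FROM movies
GROUP BY genre
HAVING COUNT(*) > 3

Result:
  Animation: 8
  Comedy: 5

Note: HAVING filters groups after aggregation, WHERE filters rows before.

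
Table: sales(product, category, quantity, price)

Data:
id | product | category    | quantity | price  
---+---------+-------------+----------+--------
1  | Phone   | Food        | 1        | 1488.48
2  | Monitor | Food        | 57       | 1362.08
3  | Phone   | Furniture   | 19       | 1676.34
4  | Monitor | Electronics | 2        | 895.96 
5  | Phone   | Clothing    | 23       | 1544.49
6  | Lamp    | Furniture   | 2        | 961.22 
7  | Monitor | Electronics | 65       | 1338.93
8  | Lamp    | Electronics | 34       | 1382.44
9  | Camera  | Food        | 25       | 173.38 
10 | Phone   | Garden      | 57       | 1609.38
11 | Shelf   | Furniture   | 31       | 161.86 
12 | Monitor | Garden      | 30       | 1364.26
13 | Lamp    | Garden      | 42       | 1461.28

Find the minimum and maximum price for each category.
SELECT category, MIN(price), MAX(price)
FROM sales
GROUP BY category

Result:
  Clothing: min=1544.49, max=1544.49
  Electronics: min=895.96, max=1382.44
  Food: min=173.38, max=1488.48
  Furniture: min=161.86, max=1676.34
  Garden: min=1364.26, max=1609.38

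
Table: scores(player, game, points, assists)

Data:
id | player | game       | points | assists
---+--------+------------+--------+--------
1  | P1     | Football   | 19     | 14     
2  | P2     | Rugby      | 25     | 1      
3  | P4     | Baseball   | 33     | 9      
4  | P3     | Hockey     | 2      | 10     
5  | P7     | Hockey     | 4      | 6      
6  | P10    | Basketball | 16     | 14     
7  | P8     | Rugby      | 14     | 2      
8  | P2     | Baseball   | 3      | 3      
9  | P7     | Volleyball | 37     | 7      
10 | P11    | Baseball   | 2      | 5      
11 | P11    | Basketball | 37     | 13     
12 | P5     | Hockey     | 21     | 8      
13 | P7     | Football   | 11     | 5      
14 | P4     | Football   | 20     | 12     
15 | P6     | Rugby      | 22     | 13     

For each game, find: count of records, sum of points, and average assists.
SELECT game,
       COUNT(*) as cnt,
       SUM(points) as total_points,
       AVG(assists) as avg_assists
FROM scores
GROUP BY game

Result:
  Baseball: 3 records, 38 total points, 5.67 avg assists
  Basketball: 2 records, 53 total points, 13.50 avg assists
  Football: 3 records, 50 total points, 10.33 avg assists
  Hockey: 3 records, 27 total points, 8.00 avg assists
  Rugby: 3 records, 61 total points, 5.33 avg assists
  Volleyball: 1 records, 37 total points, 7.00 avg assists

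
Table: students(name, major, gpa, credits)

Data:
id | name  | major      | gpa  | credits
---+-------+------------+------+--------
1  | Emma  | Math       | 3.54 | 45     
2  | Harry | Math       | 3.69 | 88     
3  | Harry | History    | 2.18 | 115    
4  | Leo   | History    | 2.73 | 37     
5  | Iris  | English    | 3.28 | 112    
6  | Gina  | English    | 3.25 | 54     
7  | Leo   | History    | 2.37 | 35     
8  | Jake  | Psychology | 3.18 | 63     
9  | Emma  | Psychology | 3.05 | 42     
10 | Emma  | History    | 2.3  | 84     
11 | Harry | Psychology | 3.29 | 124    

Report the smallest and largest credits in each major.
SELECT major, MIN(credits), MAX(credits)
FROM students
GROUP BY major

Result:
  English: min=54, max=112
  History: min=35, max=115
  Math: min=45, max=88
  Psychology: min=42, max=124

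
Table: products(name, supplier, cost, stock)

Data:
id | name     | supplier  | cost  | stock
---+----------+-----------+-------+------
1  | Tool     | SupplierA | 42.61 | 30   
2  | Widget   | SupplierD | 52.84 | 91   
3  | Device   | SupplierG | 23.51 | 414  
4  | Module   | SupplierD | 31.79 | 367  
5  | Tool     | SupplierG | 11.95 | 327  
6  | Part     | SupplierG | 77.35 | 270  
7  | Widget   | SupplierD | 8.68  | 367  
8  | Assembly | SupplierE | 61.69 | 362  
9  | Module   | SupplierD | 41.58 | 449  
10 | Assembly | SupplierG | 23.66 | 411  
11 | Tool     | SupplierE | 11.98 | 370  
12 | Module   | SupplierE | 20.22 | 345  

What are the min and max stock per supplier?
SELECT supplier, MIN(stock), MAX(stock)
FROM products
GROUP BY supplier

Result:
  SupplierA: min=30, max=30
  SupplierD: min=91, max=449
  SupplierE: min=345, max=370
  SupplierG: min=270, max=414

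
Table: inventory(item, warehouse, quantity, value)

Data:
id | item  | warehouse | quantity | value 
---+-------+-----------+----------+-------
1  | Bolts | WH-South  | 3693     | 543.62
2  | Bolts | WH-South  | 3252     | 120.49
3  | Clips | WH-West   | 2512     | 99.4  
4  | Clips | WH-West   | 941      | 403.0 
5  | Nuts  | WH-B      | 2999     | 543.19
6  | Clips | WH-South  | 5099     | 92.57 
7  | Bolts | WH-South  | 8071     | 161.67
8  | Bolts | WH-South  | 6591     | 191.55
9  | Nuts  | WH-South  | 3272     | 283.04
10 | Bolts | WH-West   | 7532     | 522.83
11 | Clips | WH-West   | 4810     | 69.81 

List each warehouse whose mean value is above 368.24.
SELECT warehouse, AVG(value)
FROM inventory
GROUP BY warehouse
HAVING AVG(value) > 368.24

Result:
  WH-B: avg=543.19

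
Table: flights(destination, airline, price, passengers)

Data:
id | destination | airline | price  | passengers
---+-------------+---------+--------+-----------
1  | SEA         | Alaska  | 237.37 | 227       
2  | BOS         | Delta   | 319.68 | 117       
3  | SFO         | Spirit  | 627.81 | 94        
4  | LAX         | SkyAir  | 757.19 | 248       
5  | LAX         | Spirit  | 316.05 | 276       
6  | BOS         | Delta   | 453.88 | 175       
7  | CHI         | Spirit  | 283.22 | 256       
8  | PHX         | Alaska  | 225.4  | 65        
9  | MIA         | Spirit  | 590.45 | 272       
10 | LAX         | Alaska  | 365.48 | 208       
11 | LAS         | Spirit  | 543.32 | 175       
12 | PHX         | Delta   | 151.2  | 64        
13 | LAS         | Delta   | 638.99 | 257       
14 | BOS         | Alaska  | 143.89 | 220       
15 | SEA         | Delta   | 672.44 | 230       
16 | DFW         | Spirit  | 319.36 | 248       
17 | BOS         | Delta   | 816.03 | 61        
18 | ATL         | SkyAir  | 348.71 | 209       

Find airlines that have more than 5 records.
SELECT airline, COUNT(*) as cnt
FROM flights
GROUP BY airline
HAVING COUNT(*) > 5

Result:
  Delta: 6
  Spirit: 6

Note: HAVING filters groups after aggregation, WHERE filters rows before.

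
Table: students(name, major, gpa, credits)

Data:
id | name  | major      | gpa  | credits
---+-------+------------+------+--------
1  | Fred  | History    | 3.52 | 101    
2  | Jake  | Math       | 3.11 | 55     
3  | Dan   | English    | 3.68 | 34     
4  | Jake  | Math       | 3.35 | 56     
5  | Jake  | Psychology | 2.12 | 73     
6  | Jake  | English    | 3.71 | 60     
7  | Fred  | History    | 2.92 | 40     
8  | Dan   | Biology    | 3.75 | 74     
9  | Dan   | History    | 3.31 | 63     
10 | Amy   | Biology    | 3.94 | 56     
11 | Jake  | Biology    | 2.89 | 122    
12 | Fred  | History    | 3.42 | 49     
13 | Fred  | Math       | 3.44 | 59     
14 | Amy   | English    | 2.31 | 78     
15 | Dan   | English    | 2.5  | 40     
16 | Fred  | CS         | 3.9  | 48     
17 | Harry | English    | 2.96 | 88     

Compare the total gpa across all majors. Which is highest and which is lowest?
SELECT major, SUM(gpa)
FROM students
GROUP BY major
ORDER BY SUM(gpa)

All groups:
  Psychology: 2.12
  CS: 3.90
  Math: 9.90
  Biology: 10.58
  History: 13.17
  English: 15.16

Highest: English (15.16)
Lowest: Psychology (2.12)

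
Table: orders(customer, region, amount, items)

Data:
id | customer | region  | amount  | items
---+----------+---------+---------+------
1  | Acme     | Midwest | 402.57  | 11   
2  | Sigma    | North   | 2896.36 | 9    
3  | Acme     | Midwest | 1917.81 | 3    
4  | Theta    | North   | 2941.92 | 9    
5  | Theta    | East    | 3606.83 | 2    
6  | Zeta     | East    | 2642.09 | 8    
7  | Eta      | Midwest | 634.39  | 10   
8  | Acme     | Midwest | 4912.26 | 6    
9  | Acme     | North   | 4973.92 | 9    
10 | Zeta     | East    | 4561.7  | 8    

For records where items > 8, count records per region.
SELECT region, COUNT(*)
FROM orders
WHERE items > 8
GROUP BY region

Note: WHERE filters rows before grouping.

Result:
  Midwest: 2
  North: 3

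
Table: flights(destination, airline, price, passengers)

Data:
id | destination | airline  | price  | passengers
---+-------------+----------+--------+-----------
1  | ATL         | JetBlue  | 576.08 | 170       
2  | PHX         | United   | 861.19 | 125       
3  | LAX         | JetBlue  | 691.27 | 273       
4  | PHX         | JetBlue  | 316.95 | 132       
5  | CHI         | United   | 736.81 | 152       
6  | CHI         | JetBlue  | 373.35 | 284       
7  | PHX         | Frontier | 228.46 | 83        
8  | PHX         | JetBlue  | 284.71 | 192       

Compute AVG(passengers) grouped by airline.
SELECT airline, AVG(passengers) as result
FROM flights
GROUP BY airline

Result:
  Frontier: 83.00
  JetBlue: 210.20
  United: 138.50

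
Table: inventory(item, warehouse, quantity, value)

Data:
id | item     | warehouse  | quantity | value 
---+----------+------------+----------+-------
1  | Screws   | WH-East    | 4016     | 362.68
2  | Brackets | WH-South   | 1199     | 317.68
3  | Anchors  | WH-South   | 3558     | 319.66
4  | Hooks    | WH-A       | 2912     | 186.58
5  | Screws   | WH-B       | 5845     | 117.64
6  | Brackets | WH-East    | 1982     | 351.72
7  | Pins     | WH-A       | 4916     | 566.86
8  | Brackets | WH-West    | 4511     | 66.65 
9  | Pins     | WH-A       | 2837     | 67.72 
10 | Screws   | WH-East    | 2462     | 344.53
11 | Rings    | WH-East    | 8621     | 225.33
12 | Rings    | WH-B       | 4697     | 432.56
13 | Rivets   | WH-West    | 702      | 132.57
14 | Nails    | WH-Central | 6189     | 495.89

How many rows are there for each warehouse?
SELECT warehouse, COUNT(*) as count
FROM inventory
GROUP BY warehouse

Result:
  WH-A: 3
  WH-B: 2
  WH-Central: 1
  WH-East: 4
  WH-South: 2
  WH-West: 2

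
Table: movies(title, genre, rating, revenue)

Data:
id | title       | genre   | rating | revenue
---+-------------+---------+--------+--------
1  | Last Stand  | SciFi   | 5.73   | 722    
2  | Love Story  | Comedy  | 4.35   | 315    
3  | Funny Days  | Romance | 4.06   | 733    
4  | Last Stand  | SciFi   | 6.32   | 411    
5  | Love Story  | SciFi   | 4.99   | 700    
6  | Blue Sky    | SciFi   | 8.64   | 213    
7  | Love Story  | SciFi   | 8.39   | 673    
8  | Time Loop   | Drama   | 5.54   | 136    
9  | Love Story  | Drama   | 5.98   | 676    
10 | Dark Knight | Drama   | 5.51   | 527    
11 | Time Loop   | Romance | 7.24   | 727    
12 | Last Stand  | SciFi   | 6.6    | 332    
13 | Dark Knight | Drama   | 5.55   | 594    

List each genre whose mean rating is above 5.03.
SELECT genre, AVG(rating)
FROM movies
GROUP BY genre
HAVING AVG(rating) > 5.03

Result:
  Drama: avg=5.65
  Romance: avg=5.65
  SciFi: avg=6.78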